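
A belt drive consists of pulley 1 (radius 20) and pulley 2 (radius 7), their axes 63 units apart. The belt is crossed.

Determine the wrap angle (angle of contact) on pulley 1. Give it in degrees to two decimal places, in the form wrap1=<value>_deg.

crossed belt: β = asin((r1+r2)/C) = asin(27/63) = 25.3769°
wrap1 = wrap2 = π + 2β = 230.7539°

wrap1=230.75_deg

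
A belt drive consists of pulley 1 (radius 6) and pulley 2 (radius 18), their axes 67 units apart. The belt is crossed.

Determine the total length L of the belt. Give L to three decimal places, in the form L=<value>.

L=218.091

crossed belt: β = asin((r1+r2)/C) = asin(24/67) = 20.9902°
wrap1 = wrap2 = π + 2β = 221.9805°
tangent length = C·cosβ = 62.5540
L = (r1+r2)·wrap + 2·C·cosβ = 24·3.8743 + 2·62.5540 = 218.0909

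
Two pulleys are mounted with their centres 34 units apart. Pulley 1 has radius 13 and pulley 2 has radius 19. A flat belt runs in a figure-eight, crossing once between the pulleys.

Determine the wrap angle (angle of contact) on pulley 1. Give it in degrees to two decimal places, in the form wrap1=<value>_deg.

crossed belt: β = asin((r1+r2)/C) = asin(32/34) = 70.2501°
wrap1 = wrap2 = π + 2β = 320.5002°

wrap1=320.50_deg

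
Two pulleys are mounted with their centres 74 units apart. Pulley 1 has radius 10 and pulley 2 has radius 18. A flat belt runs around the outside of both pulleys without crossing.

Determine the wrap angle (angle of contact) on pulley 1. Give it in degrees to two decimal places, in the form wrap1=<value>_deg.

wrap1=167.59_deg

open belt: β = asin((r2−r1)/C) = asin(8/74) = 6.2063°
wrap1 = π − 2β = 167.5875°
wrap2 = π + 2β = 192.4125°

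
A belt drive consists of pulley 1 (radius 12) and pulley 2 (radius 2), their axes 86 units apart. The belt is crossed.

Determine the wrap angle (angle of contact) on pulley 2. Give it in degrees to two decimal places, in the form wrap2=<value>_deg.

wrap2=198.74_deg

crossed belt: β = asin((r1+r2)/C) = asin(14/86) = 9.3689°
wrap1 = wrap2 = π + 2β = 198.7378°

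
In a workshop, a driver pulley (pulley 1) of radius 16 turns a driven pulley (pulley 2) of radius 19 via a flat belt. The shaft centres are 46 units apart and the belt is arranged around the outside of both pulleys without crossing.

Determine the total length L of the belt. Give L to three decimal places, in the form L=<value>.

open belt: β = asin((r2−r1)/C) = asin(3/46) = 3.7393°
wrap1 = π − 2β = 172.5213°
wrap2 = π + 2β = 187.4787°
tangent length = C·cosβ = 45.9021
L = r1·wrap1 + r2·wrap2 + 2·C·cosβ = 16·3.0111 + 19·3.2721 + 2·45.9021 = 202.1515

L=202.151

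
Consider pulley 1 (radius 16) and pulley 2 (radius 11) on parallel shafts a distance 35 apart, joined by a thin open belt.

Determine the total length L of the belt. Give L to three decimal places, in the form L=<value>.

open belt: β = asin((r2−r1)/C) = asin(-5/35) = -8.2132°
wrap1 = π − 2β = 196.4264°
wrap2 = π + 2β = 163.5736°
tangent length = C·cosβ = 34.6410
L = r1·wrap1 + r2·wrap2 + 2·C·cosβ = 16·3.4283 + 11·2.8549 + 2·34.6410 = 155.5385

L=155.539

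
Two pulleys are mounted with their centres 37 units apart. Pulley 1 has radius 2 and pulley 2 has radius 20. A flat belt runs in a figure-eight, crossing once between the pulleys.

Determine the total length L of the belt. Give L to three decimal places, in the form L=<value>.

crossed belt: β = asin((r1+r2)/C) = asin(22/37) = 36.4837°
wrap1 = wrap2 = π + 2β = 252.9675°
tangent length = C·cosβ = 29.7489
L = (r1+r2)·wrap + 2·C·cosβ = 22·4.4151 + 2·29.7489 = 156.6304

L=156.630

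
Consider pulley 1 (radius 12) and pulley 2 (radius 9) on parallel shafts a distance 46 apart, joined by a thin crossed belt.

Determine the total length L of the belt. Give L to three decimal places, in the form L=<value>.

crossed belt: β = asin((r1+r2)/C) = asin(21/46) = 27.1629°
wrap1 = wrap2 = π + 2β = 234.3258°
tangent length = C·cosβ = 40.9268
L = (r1+r2)·wrap + 2·C·cosβ = 21·4.0898 + 2·40.9268 = 167.7384

L=167.738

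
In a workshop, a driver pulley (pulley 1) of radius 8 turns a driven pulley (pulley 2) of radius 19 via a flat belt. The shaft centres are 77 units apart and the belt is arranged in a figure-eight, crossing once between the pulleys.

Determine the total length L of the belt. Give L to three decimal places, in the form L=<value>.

crossed belt: β = asin((r1+r2)/C) = asin(27/77) = 20.5270°
wrap1 = wrap2 = π + 2β = 221.0541°
tangent length = C·cosβ = 72.1110
L = (r1+r2)·wrap + 2·C·cosβ = 27·3.8581 + 2·72.1110 = 248.3913

L=248.391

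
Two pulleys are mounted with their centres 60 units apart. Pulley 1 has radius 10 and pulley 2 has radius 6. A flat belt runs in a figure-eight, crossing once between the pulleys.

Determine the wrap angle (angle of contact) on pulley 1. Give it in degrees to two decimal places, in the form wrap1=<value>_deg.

crossed belt: β = asin((r1+r2)/C) = asin(16/60) = 15.4660°
wrap1 = wrap2 = π + 2β = 210.9320°

wrap1=210.93_deg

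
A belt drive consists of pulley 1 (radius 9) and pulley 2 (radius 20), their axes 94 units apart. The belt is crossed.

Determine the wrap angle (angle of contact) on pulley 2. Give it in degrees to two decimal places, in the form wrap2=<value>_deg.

wrap2=215.94_deg

crossed belt: β = asin((r1+r2)/C) = asin(29/94) = 17.9695°
wrap1 = wrap2 = π + 2β = 215.9390°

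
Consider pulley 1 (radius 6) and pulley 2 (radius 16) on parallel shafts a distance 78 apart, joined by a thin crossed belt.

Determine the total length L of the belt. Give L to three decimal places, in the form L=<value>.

crossed belt: β = asin((r1+r2)/C) = asin(22/78) = 16.3827°
wrap1 = wrap2 = π + 2β = 212.7653°
tangent length = C·cosβ = 74.8331
L = (r1+r2)·wrap + 2·C·cosβ = 22·3.7135 + 2·74.8331 = 231.3623

L=231.362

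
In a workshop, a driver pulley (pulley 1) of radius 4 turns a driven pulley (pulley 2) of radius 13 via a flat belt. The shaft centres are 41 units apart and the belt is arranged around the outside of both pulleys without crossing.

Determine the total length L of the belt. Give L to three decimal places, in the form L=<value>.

open belt: β = asin((r2−r1)/C) = asin(9/41) = 12.6804°
wrap1 = π − 2β = 154.6392°
wrap2 = π + 2β = 205.3608°
tangent length = C·cosβ = 40.0000
L = r1·wrap1 + r2·wrap2 + 2·C·cosβ = 4·2.6990 + 13·3.5842 + 2·40.0000 = 137.3907

L=137.391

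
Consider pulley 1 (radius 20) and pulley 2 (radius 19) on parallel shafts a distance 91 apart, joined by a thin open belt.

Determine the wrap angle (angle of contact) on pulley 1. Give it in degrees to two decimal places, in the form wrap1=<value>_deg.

wrap1=181.26_deg

open belt: β = asin((r2−r1)/C) = asin(-1/91) = -0.6296°
wrap1 = π − 2β = 181.2593°
wrap2 = π + 2β = 178.7407°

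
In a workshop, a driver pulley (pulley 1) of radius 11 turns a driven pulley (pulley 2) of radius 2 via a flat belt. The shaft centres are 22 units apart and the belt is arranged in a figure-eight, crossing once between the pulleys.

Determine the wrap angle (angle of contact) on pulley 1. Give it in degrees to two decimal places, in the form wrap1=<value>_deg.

crossed belt: β = asin((r1+r2)/C) = asin(13/22) = 36.2215°
wrap1 = wrap2 = π + 2β = 252.4431°

wrap1=252.44_deg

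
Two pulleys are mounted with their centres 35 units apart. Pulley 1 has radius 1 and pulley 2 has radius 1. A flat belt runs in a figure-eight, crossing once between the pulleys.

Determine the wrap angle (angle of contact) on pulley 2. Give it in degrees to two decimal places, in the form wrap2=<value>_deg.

wrap2=186.55_deg

crossed belt: β = asin((r1+r2)/C) = asin(2/35) = 3.2758°
wrap1 = wrap2 = π + 2β = 186.5517°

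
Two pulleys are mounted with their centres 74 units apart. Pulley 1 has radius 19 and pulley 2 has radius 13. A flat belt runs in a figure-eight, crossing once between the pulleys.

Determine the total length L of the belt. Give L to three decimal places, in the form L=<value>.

L=262.598

crossed belt: β = asin((r1+r2)/C) = asin(32/74) = 25.6220°
wrap1 = wrap2 = π + 2β = 231.2441°
tangent length = C·cosβ = 66.7233
L = (r1+r2)·wrap + 2·C·cosβ = 32·4.0360 + 2·66.7233 = 262.5977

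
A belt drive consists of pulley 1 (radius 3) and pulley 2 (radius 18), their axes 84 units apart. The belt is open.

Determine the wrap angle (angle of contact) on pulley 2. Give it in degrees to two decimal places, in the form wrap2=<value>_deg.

wrap2=200.57_deg

open belt: β = asin((r2−r1)/C) = asin(15/84) = 10.2866°
wrap1 = π − 2β = 159.4269°
wrap2 = π + 2β = 200.5731°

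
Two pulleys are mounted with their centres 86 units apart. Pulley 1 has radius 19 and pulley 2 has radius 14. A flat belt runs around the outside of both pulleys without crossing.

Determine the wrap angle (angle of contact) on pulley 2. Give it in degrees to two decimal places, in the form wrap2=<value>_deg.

open belt: β = asin((r2−r1)/C) = asin(-5/86) = -3.3330°
wrap1 = π − 2β = 186.6661°
wrap2 = π + 2β = 173.3339°

wrap2=173.33_deg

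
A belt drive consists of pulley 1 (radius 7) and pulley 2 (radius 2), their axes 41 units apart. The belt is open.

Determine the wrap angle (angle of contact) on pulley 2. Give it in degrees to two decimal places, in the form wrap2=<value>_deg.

open belt: β = asin((r2−r1)/C) = asin(-5/41) = -7.0047°
wrap1 = π − 2β = 194.0095°
wrap2 = π + 2β = 165.9905°

wrap2=165.99_deg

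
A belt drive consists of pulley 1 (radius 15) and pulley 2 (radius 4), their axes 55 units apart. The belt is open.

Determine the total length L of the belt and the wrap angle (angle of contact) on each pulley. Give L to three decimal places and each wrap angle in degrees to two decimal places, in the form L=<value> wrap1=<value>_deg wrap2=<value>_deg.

open belt: β = asin((r2−r1)/C) = asin(-11/55) = -11.5370°
wrap1 = π − 2β = 203.0739°
wrap2 = π + 2β = 156.9261°
tangent length = C·cosβ = 53.8888
L = r1·wrap1 + r2·wrap2 + 2·C·cosβ = 15·3.5443 + 4·2.7389 + 2·53.8888 = 171.8977

L=171.898 wrap1=203.07_deg wrap2=156.93_deg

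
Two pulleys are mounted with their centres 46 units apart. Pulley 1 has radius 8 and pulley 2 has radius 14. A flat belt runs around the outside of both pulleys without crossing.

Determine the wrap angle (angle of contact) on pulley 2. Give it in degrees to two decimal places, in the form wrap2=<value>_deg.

wrap2=194.99_deg

open belt: β = asin((r2−r1)/C) = asin(6/46) = 7.4947°
wrap1 = π − 2β = 165.0106°
wrap2 = π + 2β = 194.9894°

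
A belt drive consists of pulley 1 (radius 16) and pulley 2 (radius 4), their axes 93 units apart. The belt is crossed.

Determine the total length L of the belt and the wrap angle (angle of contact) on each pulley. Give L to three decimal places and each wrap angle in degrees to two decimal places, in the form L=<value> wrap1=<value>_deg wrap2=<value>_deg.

crossed belt: β = asin((r1+r2)/C) = asin(20/93) = 12.4187°
wrap1 = wrap2 = π + 2β = 204.8374°
tangent length = C·cosβ = 90.8240
L = (r1+r2)·wrap + 2·C·cosβ = 20·3.5751 + 2·90.8240 = 253.1497

L=253.150 wrap1=204.84_deg wrap2=204.84_deg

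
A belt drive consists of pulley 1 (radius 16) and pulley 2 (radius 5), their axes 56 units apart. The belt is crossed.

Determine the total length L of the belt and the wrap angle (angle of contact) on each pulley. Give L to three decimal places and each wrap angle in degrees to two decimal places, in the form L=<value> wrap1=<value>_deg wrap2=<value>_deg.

crossed belt: β = asin((r1+r2)/C) = asin(21/56) = 22.0243°
wrap1 = wrap2 = π + 2β = 224.0486°
tangent length = C·cosβ = 51.9134
L = (r1+r2)·wrap + 2·C·cosβ = 21·3.9104 + 2·51.9134 = 185.9449

L=185.945 wrap1=224.05_deg wrap2=224.05_deg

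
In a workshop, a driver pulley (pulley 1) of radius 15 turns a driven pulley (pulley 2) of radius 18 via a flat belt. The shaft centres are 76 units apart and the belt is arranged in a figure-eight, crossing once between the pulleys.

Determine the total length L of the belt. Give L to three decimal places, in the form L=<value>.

L=270.241

crossed belt: β = asin((r1+r2)/C) = asin(33/76) = 25.7351°
wrap1 = wrap2 = π + 2β = 231.4701°
tangent length = C·cosβ = 68.4617
L = (r1+r2)·wrap + 2·C·cosβ = 33·4.0399 + 2·68.4617 = 270.2406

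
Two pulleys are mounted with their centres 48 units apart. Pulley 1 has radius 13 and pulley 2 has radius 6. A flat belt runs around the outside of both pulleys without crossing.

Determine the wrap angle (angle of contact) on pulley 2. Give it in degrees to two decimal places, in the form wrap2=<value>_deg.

open belt: β = asin((r2−r1)/C) = asin(-7/48) = -8.3855°
wrap1 = π − 2β = 196.7711°
wrap2 = π + 2β = 163.2289°

wrap2=163.23_deg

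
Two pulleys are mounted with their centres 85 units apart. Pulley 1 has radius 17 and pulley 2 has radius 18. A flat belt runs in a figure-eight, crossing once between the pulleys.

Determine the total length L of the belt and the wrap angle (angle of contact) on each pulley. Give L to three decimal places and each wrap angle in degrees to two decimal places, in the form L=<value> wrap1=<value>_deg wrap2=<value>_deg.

L=294.582 wrap1=228.63_deg wrap2=228.63_deg

crossed belt: β = asin((r1+r2)/C) = asin(35/85) = 24.3157°
wrap1 = wrap2 = π + 2β = 228.6315°
tangent length = C·cosβ = 77.4597
L = (r1+r2)·wrap + 2·C·cosβ = 35·3.9904 + 2·77.4597 = 294.5824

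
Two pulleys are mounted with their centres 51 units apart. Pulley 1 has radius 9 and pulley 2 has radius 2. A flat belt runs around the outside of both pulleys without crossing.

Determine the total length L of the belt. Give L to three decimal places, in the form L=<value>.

L=137.520

open belt: β = asin((r2−r1)/C) = asin(-7/51) = -7.8890°
wrap1 = π − 2β = 195.7781°
wrap2 = π + 2β = 164.2219°
tangent length = C·cosβ = 50.5173
L = r1·wrap1 + r2·wrap2 + 2·C·cosβ = 9·3.4170 + 2·2.8662 + 2·50.5173 = 137.5198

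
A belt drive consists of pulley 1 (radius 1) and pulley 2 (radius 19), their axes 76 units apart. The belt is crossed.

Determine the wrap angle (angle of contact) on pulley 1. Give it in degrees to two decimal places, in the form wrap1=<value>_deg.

wrap1=210.52_deg

crossed belt: β = asin((r1+r2)/C) = asin(20/76) = 15.2575°
wrap1 = wrap2 = π + 2β = 210.5150°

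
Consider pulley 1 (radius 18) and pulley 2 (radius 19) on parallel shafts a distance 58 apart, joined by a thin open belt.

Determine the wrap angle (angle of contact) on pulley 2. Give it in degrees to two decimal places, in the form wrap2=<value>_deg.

wrap2=181.98_deg

open belt: β = asin((r2−r1)/C) = asin(1/58) = 0.9879°
wrap1 = π − 2β = 178.0242°
wrap2 = π + 2β = 181.9758°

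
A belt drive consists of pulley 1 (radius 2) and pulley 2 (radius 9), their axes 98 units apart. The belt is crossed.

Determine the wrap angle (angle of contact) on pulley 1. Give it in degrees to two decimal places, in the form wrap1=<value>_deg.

crossed belt: β = asin((r1+r2)/C) = asin(11/98) = 6.4447°
wrap1 = wrap2 = π + 2β = 192.8895°

wrap1=192.89_deg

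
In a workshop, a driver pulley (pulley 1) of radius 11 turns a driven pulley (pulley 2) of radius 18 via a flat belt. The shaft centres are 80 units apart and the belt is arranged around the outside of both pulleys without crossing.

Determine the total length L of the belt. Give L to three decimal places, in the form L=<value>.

open belt: β = asin((r2−r1)/C) = asin(7/80) = 5.0198°
wrap1 = π − 2β = 169.9604°
wrap2 = π + 2β = 190.0396°
tangent length = C·cosβ = 79.6932
L = r1·wrap1 + r2·wrap2 + 2·C·cosβ = 11·2.9664 + 18·3.3168 + 2·79.6932 = 251.7191

L=251.719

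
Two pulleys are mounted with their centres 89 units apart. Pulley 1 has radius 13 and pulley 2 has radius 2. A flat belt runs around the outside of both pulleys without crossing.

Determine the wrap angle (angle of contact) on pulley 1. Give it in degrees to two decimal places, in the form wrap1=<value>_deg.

open belt: β = asin((r2−r1)/C) = asin(-11/89) = -7.0997°
wrap1 = π − 2β = 194.1993°
wrap2 = π + 2β = 165.8007°

wrap1=194.20_deg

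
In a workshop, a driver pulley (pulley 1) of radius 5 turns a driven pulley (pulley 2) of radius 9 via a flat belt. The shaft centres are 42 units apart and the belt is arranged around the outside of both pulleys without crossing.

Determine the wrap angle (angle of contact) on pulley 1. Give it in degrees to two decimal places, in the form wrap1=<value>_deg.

open belt: β = asin((r2−r1)/C) = asin(4/42) = 5.4650°
wrap1 = π − 2β = 169.0700°
wrap2 = π + 2β = 190.9300°

wrap1=169.07_deg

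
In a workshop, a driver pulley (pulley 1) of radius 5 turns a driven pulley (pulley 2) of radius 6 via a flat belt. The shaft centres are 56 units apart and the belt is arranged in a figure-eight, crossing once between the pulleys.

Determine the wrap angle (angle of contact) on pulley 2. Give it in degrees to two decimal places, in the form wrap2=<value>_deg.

wrap2=202.66_deg

crossed belt: β = asin((r1+r2)/C) = asin(11/56) = 11.3282°
wrap1 = wrap2 = π + 2β = 202.6564°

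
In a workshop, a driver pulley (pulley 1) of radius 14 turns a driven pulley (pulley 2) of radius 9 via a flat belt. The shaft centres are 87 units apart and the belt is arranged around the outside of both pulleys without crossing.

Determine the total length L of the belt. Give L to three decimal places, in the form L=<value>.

open belt: β = asin((r2−r1)/C) = asin(-5/87) = -3.2947°
wrap1 = π − 2β = 186.5894°
wrap2 = π + 2β = 173.4106°
tangent length = C·cosβ = 86.8562
L = r1·wrap1 + r2·wrap2 + 2·C·cosβ = 14·3.2566 + 9·3.0266 + 2·86.8562 = 246.5441

L=246.544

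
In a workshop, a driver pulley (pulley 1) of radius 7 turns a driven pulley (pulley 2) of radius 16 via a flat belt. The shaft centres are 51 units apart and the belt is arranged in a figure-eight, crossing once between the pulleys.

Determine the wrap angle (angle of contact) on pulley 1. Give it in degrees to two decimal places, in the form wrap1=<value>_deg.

crossed belt: β = asin((r1+r2)/C) = asin(23/51) = 26.8066°
wrap1 = wrap2 = π + 2β = 233.6132°

wrap1=233.61_deg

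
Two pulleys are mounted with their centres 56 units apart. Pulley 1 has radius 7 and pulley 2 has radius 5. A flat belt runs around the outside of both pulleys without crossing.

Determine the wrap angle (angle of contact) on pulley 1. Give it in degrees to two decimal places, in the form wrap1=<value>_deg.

open belt: β = asin((r2−r1)/C) = asin(-2/56) = -2.0467°
wrap1 = π − 2β = 184.0934°
wrap2 = π + 2β = 175.9066°

wrap1=184.09_deg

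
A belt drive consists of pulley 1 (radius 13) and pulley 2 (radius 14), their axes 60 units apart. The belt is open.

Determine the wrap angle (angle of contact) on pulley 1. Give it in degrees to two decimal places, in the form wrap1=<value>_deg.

wrap1=178.09_deg

open belt: β = asin((r2−r1)/C) = asin(1/60) = 0.9550°
wrap1 = π − 2β = 178.0901°
wrap2 = π + 2β = 181.9099°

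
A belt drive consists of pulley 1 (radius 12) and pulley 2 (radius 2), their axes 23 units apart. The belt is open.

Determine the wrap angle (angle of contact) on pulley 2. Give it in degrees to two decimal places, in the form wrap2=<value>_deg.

wrap2=128.46_deg

open belt: β = asin((r2−r1)/C) = asin(-10/23) = -25.7715°
wrap1 = π − 2β = 231.5429°
wrap2 = π + 2β = 128.4571°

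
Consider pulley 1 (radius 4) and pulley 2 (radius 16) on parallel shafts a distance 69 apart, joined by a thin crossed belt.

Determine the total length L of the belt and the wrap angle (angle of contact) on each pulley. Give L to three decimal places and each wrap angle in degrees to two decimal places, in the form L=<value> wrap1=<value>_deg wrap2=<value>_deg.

crossed belt: β = asin((r1+r2)/C) = asin(20/69) = 16.8493°
wrap1 = wrap2 = π + 2β = 213.6986°
tangent length = C·cosβ = 66.0379
L = (r1+r2)·wrap + 2·C·cosβ = 20·3.7297 + 2·66.0379 = 206.6706

L=206.671 wrap1=213.70_deg wrap2=213.70_deg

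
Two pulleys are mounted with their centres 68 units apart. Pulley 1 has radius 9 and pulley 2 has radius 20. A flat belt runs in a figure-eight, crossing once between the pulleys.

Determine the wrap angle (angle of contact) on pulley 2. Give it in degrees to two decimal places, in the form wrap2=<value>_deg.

crossed belt: β = asin((r1+r2)/C) = asin(29/68) = 25.2438°
wrap1 = wrap2 = π + 2β = 230.4876°

wrap2=230.49_deg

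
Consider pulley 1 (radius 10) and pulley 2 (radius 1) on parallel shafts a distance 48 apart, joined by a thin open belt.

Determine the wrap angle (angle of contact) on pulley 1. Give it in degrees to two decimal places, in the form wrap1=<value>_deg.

open belt: β = asin((r2−r1)/C) = asin(-9/48) = -10.8069°
wrap1 = π − 2β = 201.6138°
wrap2 = π + 2β = 158.3862°

wrap1=201.61_deg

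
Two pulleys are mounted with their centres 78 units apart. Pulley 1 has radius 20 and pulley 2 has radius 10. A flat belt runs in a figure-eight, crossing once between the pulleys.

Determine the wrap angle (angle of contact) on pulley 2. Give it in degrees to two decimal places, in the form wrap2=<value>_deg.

crossed belt: β = asin((r1+r2)/C) = asin(30/78) = 22.6199°
wrap1 = wrap2 = π + 2β = 225.2397°

wrap2=225.24_deg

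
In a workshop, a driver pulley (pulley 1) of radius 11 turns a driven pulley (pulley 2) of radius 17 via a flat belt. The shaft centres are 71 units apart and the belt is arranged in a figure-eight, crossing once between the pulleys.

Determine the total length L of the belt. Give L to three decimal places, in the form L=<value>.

crossed belt: β = asin((r1+r2)/C) = asin(28/71) = 23.2265°
wrap1 = wrap2 = π + 2β = 226.4529°
tangent length = C·cosβ = 65.2457
L = (r1+r2)·wrap + 2·C·cosβ = 28·3.9523 + 2·65.2457 = 241.1571

L=241.157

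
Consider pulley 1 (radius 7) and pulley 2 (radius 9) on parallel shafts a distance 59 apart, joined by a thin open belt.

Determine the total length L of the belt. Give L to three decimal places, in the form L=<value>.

open belt: β = asin((r2−r1)/C) = asin(2/59) = 1.9426°
wrap1 = π − 2β = 176.1148°
wrap2 = π + 2β = 183.8852°
tangent length = C·cosβ = 58.9661
L = r1·wrap1 + r2·wrap2 + 2·C·cosβ = 7·3.0738 + 9·3.2094 + 2·58.9661 = 168.3333

L=168.333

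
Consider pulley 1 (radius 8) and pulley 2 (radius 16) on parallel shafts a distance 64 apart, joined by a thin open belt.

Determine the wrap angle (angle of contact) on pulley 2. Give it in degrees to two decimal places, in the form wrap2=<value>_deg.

wrap2=194.36_deg

open belt: β = asin((r2−r1)/C) = asin(8/64) = 7.1808°
wrap1 = π − 2β = 165.6385°
wrap2 = π + 2β = 194.3615°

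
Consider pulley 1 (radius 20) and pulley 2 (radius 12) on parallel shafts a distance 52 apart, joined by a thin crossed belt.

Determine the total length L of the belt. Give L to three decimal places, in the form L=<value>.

L=224.930

crossed belt: β = asin((r1+r2)/C) = asin(32/52) = 37.9799°
wrap1 = wrap2 = π + 2β = 255.9597°
tangent length = C·cosβ = 40.9878
L = (r1+r2)·wrap + 2·C·cosβ = 32·4.4673 + 2·40.9878 = 224.9305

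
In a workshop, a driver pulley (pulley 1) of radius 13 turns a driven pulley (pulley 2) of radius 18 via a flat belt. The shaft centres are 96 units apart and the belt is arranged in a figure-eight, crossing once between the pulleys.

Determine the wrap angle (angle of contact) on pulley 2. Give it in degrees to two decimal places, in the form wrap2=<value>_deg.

wrap2=217.68_deg

crossed belt: β = asin((r1+r2)/C) = asin(31/96) = 18.8394°
wrap1 = wrap2 = π + 2β = 217.6788°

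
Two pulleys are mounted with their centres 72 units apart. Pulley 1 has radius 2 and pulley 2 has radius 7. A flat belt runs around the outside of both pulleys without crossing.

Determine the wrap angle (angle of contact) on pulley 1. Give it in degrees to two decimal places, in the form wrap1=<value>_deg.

wrap1=172.04_deg

open belt: β = asin((r2−r1)/C) = asin(5/72) = 3.9821°
wrap1 = π − 2β = 172.0358°
wrap2 = π + 2β = 187.9642°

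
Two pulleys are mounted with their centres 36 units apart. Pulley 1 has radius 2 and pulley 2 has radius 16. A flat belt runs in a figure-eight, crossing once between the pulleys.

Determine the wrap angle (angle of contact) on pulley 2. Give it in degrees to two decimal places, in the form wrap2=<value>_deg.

wrap2=240.00_deg

crossed belt: β = asin((r1+r2)/C) = asin(18/36) = 30.0000°
wrap1 = wrap2 = π + 2β = 240.0000°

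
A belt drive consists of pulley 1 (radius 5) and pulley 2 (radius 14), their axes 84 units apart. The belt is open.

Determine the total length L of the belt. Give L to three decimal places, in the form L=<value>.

open belt: β = asin((r2−r1)/C) = asin(9/84) = 6.1506°
wrap1 = π − 2β = 167.6987°
wrap2 = π + 2β = 192.3013°
tangent length = C·cosβ = 83.5165
L = r1·wrap1 + r2·wrap2 + 2·C·cosβ = 5·2.9269 + 14·3.3563 + 2·83.5165 = 228.6555

L=228.655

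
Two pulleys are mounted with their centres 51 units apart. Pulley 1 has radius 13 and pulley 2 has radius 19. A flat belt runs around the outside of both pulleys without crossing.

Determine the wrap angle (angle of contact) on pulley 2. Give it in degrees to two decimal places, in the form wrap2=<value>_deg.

wrap2=193.51_deg

open belt: β = asin((r2−r1)/C) = asin(6/51) = 6.7563°
wrap1 = π − 2β = 166.4873°
wrap2 = π + 2β = 193.5127°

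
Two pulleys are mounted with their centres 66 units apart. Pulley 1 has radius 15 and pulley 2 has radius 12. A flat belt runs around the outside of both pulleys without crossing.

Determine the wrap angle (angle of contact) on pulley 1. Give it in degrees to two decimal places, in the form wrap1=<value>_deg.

open belt: β = asin((r2−r1)/C) = asin(-3/66) = -2.6053°
wrap1 = π − 2β = 185.2105°
wrap2 = π + 2β = 174.7895°

wrap1=185.21_deg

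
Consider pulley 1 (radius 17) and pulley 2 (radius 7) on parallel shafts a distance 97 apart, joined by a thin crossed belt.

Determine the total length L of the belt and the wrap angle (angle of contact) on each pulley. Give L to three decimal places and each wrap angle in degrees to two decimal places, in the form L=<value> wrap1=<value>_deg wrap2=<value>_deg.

L=275.367 wrap1=208.65_deg wrap2=208.65_deg

crossed belt: β = asin((r1+r2)/C) = asin(24/97) = 14.3251°
wrap1 = wrap2 = π + 2β = 208.6501°
tangent length = C·cosβ = 93.9840
L = (r1+r2)·wrap + 2·C·cosβ = 24·3.6416 + 2·93.9840 = 275.3672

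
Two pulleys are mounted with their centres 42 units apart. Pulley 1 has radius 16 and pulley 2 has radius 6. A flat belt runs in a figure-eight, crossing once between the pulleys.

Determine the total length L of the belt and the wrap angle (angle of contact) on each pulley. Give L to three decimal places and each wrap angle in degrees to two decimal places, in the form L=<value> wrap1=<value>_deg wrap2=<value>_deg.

L=164.927 wrap1=243.18_deg wrap2=243.18_deg

crossed belt: β = asin((r1+r2)/C) = asin(22/42) = 31.5881°
wrap1 = wrap2 = π + 2β = 243.1763°
tangent length = C·cosβ = 35.7771
L = (r1+r2)·wrap + 2·C·cosβ = 22·4.2442 + 2·35.7771 = 164.9272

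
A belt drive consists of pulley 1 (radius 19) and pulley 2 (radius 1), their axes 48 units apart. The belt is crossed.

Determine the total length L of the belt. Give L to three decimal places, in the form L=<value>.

L=167.293

crossed belt: β = asin((r1+r2)/C) = asin(20/48) = 24.6243°
wrap1 = wrap2 = π + 2β = 229.2486°
tangent length = C·cosβ = 43.6348
L = (r1+r2)·wrap + 2·C·cosβ = 20·4.0011 + 2·43.6348 = 167.2926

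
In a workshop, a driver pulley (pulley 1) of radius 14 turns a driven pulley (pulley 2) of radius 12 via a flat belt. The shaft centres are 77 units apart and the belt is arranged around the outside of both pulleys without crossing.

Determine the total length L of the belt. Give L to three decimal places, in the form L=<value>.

open belt: β = asin((r2−r1)/C) = asin(-2/77) = -1.4884°
wrap1 = π − 2β = 182.9767°
wrap2 = π + 2β = 177.0233°
tangent length = C·cosβ = 76.9740
L = r1·wrap1 + r2·wrap2 + 2·C·cosβ = 14·3.1935 + 12·3.0896 + 2·76.9740 = 235.7334

L=235.733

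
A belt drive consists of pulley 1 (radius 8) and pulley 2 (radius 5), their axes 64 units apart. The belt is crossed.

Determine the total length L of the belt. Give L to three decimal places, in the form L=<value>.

L=171.491

crossed belt: β = asin((r1+r2)/C) = asin(13/64) = 11.7198°
wrap1 = wrap2 = π + 2β = 203.4395°
tangent length = C·cosβ = 62.6658
L = (r1+r2)·wrap + 2·C·cosβ = 13·3.5507 + 2·62.6658 = 171.4905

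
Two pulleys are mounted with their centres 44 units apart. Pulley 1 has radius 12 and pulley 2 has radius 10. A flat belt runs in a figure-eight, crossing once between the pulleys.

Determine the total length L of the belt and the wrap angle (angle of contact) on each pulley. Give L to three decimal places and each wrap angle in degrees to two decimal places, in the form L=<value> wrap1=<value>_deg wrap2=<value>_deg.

crossed belt: β = asin((r1+r2)/C) = asin(22/44) = 30.0000°
wrap1 = wrap2 = π + 2β = 240.0000°
tangent length = C·cosβ = 38.1051
L = (r1+r2)·wrap + 2·C·cosβ = 22·4.1888 + 2·38.1051 = 168.3636

L=168.364 wrap1=240.00_deg wrap2=240.00_deg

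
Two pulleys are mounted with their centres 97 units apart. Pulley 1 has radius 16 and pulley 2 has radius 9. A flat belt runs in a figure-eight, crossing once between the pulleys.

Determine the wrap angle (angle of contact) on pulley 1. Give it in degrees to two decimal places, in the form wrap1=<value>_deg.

crossed belt: β = asin((r1+r2)/C) = asin(25/97) = 14.9355°
wrap1 = wrap2 = π + 2β = 209.8711°

wrap1=209.87_deg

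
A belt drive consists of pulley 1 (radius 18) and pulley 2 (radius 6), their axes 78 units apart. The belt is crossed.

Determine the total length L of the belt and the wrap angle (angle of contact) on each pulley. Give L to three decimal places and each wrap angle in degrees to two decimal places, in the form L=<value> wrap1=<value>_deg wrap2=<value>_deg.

crossed belt: β = asin((r1+r2)/C) = asin(24/78) = 17.9202°
wrap1 = wrap2 = π + 2β = 215.8404°
tangent length = C·cosβ = 74.2159
L = (r1+r2)·wrap + 2·C·cosβ = 24·3.7671 + 2·74.2159 = 238.8428

L=238.843 wrap1=215.84_deg wrap2=215.84_deg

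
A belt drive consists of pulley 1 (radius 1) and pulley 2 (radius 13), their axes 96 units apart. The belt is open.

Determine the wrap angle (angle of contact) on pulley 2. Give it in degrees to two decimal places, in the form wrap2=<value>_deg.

open belt: β = asin((r2−r1)/C) = asin(12/96) = 7.1808°
wrap1 = π − 2β = 165.6385°
wrap2 = π + 2β = 194.3615°

wrap2=194.36_deg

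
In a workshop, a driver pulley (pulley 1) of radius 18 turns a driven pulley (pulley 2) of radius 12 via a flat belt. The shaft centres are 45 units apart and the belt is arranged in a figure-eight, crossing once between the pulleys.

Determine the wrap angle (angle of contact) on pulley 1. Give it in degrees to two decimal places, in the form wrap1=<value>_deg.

wrap1=263.62_deg

crossed belt: β = asin((r1+r2)/C) = asin(30/45) = 41.8103°
wrap1 = wrap2 = π + 2β = 263.6206°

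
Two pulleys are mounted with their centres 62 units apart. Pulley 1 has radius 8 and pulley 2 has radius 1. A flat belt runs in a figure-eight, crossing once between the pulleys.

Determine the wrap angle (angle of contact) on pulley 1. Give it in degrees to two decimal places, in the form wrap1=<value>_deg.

wrap1=196.69_deg

crossed belt: β = asin((r1+r2)/C) = asin(9/62) = 8.3466°
wrap1 = wrap2 = π + 2β = 196.6932°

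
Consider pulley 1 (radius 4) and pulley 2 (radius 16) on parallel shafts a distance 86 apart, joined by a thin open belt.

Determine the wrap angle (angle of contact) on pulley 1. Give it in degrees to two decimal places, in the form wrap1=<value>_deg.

wrap1=163.96_deg

open belt: β = asin((r2−r1)/C) = asin(12/86) = 8.0209°
wrap1 = π − 2β = 163.9581°
wrap2 = π + 2β = 196.0419°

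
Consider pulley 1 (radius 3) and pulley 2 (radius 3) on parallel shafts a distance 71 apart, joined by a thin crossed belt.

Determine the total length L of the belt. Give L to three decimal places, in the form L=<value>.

L=161.357

crossed belt: β = asin((r1+r2)/C) = asin(6/71) = 4.8477°
wrap1 = wrap2 = π + 2β = 189.6954°
tangent length = C·cosβ = 70.7460
L = (r1+r2)·wrap + 2·C·cosβ = 6·3.3108 + 2·70.7460 = 161.3569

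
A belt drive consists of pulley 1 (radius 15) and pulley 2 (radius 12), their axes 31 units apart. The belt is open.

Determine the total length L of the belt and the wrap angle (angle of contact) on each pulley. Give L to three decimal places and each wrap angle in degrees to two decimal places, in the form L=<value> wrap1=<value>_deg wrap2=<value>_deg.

L=147.114 wrap1=191.11_deg wrap2=168.89_deg

open belt: β = asin((r2−r1)/C) = asin(-3/31) = -5.5534°
wrap1 = π − 2β = 191.1069°
wrap2 = π + 2β = 168.8931°
tangent length = C·cosβ = 30.8545
L = r1·wrap1 + r2·wrap2 + 2·C·cosβ = 15·3.3354 + 12·2.9477 + 2·30.8545 = 147.1136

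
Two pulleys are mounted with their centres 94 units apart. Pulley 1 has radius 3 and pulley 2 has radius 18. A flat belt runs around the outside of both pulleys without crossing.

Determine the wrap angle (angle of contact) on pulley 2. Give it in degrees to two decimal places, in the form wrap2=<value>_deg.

wrap2=198.36_deg

open belt: β = asin((r2−r1)/C) = asin(15/94) = 9.1822°
wrap1 = π − 2β = 161.6356°
wrap2 = π + 2β = 198.3644°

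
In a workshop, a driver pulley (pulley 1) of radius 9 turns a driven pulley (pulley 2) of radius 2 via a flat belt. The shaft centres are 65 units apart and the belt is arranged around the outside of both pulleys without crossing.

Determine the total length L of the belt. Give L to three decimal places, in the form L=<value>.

open belt: β = asin((r2−r1)/C) = asin(-7/65) = -6.1823°
wrap1 = π − 2β = 192.3646°
wrap2 = π + 2β = 167.6354°
tangent length = C·cosβ = 64.6220
L = r1·wrap1 + r2·wrap2 + 2·C·cosβ = 9·3.3574 + 2·2.9258 + 2·64.6220 = 165.3121

L=165.312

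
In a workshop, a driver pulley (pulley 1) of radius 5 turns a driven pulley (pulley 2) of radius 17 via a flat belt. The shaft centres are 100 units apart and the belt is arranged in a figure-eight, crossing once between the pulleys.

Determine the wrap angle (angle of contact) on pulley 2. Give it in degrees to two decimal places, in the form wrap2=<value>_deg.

crossed belt: β = asin((r1+r2)/C) = asin(22/100) = 12.7090°
wrap1 = wrap2 = π + 2β = 205.4181°

wrap2=205.42_deg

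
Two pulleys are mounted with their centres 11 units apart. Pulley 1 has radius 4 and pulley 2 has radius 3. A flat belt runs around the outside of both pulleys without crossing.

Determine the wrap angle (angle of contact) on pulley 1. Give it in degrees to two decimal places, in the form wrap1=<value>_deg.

open belt: β = asin((r2−r1)/C) = asin(-1/11) = -5.2159°
wrap1 = π − 2β = 190.4318°
wrap2 = π + 2β = 169.5682°

wrap1=190.43_deg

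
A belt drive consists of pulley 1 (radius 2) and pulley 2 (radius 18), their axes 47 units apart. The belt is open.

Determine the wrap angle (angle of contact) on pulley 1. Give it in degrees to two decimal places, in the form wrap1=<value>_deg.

wrap1=140.19_deg

open belt: β = asin((r2−r1)/C) = asin(16/47) = 19.9028°
wrap1 = π − 2β = 140.1944°
wrap2 = π + 2β = 219.8056°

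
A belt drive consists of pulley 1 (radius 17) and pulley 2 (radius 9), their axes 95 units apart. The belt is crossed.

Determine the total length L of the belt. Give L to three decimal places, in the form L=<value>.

crossed belt: β = asin((r1+r2)/C) = asin(26/95) = 15.8836°
wrap1 = wrap2 = π + 2β = 211.7672°
tangent length = C·cosβ = 91.3729
L = (r1+r2)·wrap + 2·C·cosβ = 26·3.6960 + 2·91.3729 = 278.8426

L=278.843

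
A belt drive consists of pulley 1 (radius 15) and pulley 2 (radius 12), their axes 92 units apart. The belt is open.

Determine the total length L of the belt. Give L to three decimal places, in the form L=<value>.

open belt: β = asin((r2−r1)/C) = asin(-3/92) = -1.8687°
wrap1 = π − 2β = 183.7373°
wrap2 = π + 2β = 176.2627°
tangent length = C·cosβ = 91.9511
L = r1·wrap1 + r2·wrap2 + 2·C·cosβ = 15·3.2068 + 12·3.0764 + 2·91.9511 = 268.9208

L=268.921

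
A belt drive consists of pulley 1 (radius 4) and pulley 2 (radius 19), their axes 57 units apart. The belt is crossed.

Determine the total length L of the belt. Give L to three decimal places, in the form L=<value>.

crossed belt: β = asin((r1+r2)/C) = asin(23/57) = 23.7977°
wrap1 = wrap2 = π + 2β = 227.5954°
tangent length = C·cosβ = 52.1536
L = (r1+r2)·wrap + 2·C·cosβ = 23·3.9723 + 2·52.1536 = 195.6699

L=195.670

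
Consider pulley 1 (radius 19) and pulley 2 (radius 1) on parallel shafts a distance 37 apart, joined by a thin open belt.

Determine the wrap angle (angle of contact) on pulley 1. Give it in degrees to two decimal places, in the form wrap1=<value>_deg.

open belt: β = asin((r2−r1)/C) = asin(-18/37) = -29.1099°
wrap1 = π − 2β = 238.2198°
wrap2 = π + 2β = 121.7802°

wrap1=238.22_deg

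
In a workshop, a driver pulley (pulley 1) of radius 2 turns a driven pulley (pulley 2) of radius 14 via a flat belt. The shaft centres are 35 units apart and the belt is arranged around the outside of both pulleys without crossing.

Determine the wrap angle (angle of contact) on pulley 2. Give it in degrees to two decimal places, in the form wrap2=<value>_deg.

wrap2=220.10_deg

open belt: β = asin((r2−r1)/C) = asin(12/35) = 20.0510°
wrap1 = π − 2β = 139.8979°
wrap2 = π + 2β = 220.1021°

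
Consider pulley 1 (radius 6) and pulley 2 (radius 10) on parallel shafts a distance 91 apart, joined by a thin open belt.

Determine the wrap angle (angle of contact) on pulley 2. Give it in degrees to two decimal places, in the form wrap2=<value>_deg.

wrap2=185.04_deg

open belt: β = asin((r2−r1)/C) = asin(4/91) = 2.5193°
wrap1 = π − 2β = 174.9614°
wrap2 = π + 2β = 185.0386°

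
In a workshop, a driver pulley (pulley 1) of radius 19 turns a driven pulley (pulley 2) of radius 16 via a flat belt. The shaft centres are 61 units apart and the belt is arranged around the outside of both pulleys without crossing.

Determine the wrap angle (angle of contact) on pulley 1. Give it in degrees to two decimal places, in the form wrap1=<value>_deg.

open belt: β = asin((r2−r1)/C) = asin(-3/61) = -2.8190°
wrap1 = π − 2β = 185.6379°
wrap2 = π + 2β = 174.3621°

wrap1=185.64_deg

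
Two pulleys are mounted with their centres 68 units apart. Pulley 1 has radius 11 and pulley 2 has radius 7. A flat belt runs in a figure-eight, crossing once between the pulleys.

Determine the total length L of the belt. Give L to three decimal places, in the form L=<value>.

L=197.342

crossed belt: β = asin((r1+r2)/C) = asin(18/68) = 15.3495°
wrap1 = wrap2 = π + 2β = 210.6990°
tangent length = C·cosβ = 65.5744
L = (r1+r2)·wrap + 2·C·cosβ = 18·3.6774 + 2·65.5744 = 197.3418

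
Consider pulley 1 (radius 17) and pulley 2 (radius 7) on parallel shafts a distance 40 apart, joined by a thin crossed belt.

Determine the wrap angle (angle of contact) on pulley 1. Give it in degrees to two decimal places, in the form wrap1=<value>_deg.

crossed belt: β = asin((r1+r2)/C) = asin(24/40) = 36.8699°
wrap1 = wrap2 = π + 2β = 253.7398°

wrap1=253.74_deg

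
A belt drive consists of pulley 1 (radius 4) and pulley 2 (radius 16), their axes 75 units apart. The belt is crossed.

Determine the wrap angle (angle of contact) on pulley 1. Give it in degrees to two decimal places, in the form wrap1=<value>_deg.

wrap1=210.93_deg

crossed belt: β = asin((r1+r2)/C) = asin(20/75) = 15.4660°
wrap1 = wrap2 = π + 2β = 210.9320°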